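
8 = 8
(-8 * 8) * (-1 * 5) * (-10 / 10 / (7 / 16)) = -5120 / 7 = -731.43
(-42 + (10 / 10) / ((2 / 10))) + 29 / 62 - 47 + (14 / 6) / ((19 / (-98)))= -337735 / 3534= -95.57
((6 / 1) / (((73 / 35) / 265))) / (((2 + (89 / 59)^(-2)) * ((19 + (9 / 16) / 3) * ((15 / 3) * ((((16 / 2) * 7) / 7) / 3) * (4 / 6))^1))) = 88160730 / 48116417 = 1.83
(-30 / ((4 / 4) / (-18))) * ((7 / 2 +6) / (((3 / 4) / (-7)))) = -47880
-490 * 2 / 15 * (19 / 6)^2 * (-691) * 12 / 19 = 2573284 / 9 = 285920.44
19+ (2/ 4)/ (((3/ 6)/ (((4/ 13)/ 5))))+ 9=1824/ 65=28.06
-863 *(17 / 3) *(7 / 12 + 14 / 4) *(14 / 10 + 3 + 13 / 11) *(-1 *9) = 220695853 / 220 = 1003162.97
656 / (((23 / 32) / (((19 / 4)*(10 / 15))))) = 2890.20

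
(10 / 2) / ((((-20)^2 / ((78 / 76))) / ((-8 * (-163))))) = 6357 / 380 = 16.73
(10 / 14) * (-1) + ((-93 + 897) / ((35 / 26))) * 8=167207 / 35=4777.34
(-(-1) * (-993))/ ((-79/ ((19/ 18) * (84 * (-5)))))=-440230/ 79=-5572.53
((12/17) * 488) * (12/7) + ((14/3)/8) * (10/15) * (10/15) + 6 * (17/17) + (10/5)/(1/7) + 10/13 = 25543811/41769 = 611.55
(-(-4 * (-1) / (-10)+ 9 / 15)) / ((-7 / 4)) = 4 / 35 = 0.11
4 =4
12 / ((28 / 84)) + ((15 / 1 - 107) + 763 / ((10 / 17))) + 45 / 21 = 87027 / 70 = 1243.24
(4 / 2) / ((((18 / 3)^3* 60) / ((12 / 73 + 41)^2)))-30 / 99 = -3155225 / 75970224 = -0.04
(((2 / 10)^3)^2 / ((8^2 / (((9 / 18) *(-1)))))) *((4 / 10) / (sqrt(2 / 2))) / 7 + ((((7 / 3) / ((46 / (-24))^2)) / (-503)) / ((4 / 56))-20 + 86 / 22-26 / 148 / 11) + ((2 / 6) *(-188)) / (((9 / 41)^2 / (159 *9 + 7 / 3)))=-1864104.46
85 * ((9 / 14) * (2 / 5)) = 153 / 7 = 21.86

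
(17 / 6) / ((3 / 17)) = 289 / 18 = 16.06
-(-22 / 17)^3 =10648 / 4913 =2.17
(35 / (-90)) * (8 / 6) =-14 / 27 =-0.52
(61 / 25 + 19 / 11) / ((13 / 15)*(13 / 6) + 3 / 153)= 350676 / 159665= 2.20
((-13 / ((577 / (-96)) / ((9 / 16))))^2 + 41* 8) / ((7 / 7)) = 109693516 / 332929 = 329.48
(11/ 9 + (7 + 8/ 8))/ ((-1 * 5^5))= -83/ 28125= -0.00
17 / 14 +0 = 17 / 14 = 1.21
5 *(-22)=-110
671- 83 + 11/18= 10595/18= 588.61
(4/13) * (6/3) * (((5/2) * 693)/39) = 4620/169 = 27.34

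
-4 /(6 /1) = -0.67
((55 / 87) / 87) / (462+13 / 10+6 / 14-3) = 3850 / 244107819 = 0.00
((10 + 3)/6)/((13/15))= 5/2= 2.50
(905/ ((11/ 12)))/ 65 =2172/ 143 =15.19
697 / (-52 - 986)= -697 / 1038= -0.67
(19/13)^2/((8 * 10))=361/13520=0.03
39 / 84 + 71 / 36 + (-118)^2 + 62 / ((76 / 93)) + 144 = 16933127 / 1197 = 14146.30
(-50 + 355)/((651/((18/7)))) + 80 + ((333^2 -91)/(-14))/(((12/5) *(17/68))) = -59737865/4557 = -13109.03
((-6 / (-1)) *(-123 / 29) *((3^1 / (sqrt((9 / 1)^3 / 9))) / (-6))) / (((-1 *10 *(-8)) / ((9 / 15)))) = 123 / 11600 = 0.01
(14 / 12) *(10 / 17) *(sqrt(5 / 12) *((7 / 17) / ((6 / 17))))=245 *sqrt(15) / 1836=0.52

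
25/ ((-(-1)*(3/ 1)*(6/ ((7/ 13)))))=175/ 234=0.75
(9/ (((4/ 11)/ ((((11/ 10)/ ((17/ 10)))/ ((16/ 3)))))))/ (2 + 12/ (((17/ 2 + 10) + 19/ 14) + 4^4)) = 6308577/ 4293248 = 1.47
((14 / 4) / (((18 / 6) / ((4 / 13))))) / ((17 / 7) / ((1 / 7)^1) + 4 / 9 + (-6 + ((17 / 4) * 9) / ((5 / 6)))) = 420 / 67093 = 0.01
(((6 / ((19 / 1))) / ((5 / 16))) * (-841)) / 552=-3364 / 2185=-1.54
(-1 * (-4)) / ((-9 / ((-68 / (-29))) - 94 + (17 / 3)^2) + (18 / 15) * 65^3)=0.00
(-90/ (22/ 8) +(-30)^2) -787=883/ 11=80.27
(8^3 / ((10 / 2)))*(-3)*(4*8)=-9830.40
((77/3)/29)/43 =77/3741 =0.02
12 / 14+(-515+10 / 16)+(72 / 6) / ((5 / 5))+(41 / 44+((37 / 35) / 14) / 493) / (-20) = -501.56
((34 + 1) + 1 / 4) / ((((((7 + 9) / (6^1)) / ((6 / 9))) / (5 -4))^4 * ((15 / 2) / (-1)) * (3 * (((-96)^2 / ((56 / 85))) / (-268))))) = 22043 / 188006400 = 0.00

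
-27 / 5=-5.40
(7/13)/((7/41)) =3.15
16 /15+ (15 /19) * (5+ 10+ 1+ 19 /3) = 5329 /285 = 18.70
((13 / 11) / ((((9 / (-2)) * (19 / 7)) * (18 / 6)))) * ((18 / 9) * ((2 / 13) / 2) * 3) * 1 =-28 / 1881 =-0.01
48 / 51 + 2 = 50 / 17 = 2.94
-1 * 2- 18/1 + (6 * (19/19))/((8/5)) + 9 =-29/4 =-7.25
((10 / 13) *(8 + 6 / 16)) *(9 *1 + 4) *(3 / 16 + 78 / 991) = 1414035 / 63424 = 22.29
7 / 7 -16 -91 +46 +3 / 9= -179 / 3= -59.67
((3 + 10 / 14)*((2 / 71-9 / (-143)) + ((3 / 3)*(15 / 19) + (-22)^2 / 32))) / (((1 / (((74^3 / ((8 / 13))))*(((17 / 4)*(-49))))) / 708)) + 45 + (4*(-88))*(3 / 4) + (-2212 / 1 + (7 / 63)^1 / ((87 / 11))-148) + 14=-5771829724056.35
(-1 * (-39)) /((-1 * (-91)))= 0.43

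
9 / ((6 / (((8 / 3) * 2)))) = 8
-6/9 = -2/3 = -0.67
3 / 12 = 1 / 4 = 0.25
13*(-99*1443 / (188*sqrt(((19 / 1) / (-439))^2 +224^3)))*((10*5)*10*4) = -27176163300*sqrt(2166073033065) / 6787028836937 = -5893.12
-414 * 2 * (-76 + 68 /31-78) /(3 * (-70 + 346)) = 4706 /31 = 151.81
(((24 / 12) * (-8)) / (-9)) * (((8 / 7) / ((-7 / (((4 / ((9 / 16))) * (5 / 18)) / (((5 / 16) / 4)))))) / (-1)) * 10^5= 26214400000 / 35721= 733865.23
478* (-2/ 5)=-956/ 5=-191.20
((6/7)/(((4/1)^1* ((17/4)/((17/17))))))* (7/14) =0.03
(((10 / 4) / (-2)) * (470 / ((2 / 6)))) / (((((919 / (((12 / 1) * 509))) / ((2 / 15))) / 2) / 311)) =-892806360 / 919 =-971497.67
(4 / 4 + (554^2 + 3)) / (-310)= -30692 / 31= -990.06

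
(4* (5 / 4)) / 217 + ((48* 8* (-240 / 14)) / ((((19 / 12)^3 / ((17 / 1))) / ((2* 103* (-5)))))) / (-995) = -1234911006025 / 42313171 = -29185.03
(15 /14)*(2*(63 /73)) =135 /73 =1.85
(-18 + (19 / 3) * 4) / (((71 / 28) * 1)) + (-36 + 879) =180175 / 213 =845.89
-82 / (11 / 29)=-2378 / 11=-216.18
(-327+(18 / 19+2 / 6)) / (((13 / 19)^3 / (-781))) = 5234516606 / 6591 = 794191.57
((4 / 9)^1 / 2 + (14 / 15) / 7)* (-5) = -16 / 9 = -1.78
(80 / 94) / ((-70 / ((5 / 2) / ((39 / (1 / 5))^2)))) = -2 / 2502045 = -0.00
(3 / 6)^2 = 1 / 4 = 0.25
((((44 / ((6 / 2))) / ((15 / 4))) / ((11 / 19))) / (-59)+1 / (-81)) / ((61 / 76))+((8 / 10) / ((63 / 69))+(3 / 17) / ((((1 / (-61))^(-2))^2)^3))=5420363712080979857301069283 / 7547654580160057729116555105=0.72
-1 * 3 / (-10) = 3 / 10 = 0.30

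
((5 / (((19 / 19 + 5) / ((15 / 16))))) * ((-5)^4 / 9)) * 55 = 859375 / 288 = 2983.94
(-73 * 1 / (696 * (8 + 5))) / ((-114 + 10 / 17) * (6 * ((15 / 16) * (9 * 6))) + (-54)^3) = 1241 / 29519262864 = 0.00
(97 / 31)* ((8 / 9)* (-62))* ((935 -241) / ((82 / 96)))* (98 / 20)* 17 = -7177714432 / 615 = -11671080.38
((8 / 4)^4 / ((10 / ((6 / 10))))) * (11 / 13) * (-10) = -528 / 65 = -8.12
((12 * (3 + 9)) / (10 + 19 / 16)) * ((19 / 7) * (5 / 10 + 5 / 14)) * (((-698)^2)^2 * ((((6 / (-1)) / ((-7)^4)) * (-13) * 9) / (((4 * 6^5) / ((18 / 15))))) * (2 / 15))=5628463794350592 / 526479275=10690760.42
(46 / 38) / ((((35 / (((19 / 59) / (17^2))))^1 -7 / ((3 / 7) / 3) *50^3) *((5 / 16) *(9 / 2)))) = -0.00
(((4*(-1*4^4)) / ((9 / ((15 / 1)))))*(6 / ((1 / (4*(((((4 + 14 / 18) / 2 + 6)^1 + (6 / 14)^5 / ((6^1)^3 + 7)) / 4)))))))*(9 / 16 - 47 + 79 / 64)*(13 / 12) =425693627087300 / 101194947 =4206668.81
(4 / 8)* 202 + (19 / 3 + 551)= 1975 / 3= 658.33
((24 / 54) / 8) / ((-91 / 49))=-0.03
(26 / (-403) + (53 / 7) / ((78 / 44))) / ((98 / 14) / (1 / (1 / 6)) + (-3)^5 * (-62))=71200 / 255026863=0.00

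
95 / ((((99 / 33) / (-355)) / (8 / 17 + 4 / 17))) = -134900 / 17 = -7935.29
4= 4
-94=-94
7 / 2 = 3.50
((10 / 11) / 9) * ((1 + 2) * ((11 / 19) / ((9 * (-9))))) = -10 / 4617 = -0.00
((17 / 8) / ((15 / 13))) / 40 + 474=2275421 / 4800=474.05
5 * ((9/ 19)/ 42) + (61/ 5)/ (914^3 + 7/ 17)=0.06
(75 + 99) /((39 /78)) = 348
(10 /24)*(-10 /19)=-25 /114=-0.22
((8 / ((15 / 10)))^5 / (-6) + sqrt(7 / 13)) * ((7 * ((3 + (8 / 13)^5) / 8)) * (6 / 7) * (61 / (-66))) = 1538.01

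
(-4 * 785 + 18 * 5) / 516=-1525 / 258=-5.91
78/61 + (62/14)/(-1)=-1345/427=-3.15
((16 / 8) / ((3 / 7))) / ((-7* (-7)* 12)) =1 / 126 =0.01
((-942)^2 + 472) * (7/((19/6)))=37289112/19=1962584.84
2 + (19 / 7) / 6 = 103 / 42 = 2.45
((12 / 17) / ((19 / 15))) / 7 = 180 / 2261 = 0.08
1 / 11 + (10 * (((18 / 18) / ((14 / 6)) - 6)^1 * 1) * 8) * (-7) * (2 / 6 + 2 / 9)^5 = 35769683 / 216513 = 165.21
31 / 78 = 0.40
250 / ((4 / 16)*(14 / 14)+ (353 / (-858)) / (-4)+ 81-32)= 858000 / 169379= 5.07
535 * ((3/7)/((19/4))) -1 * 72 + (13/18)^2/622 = -635999891/26803224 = -23.73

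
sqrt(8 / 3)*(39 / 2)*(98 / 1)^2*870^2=94500478800*sqrt(6)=231477953508.70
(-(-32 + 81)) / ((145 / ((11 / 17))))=-539 / 2465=-0.22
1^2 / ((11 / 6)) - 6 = -60 / 11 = -5.45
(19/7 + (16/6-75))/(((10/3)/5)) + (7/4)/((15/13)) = -43223/420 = -102.91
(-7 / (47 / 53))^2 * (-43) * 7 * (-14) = 580019174 / 2209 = 262570.93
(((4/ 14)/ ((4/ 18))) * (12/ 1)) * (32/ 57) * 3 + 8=4520/ 133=33.98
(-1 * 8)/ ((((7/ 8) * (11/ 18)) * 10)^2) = -41472/ 148225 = -0.28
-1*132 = -132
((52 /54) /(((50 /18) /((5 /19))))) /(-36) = -13 /5130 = -0.00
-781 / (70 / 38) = -14839 / 35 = -423.97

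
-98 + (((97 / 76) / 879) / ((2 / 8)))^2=-27334483889 / 278923401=-98.00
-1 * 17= -17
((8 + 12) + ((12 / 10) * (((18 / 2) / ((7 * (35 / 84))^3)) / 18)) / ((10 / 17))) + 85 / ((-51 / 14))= -10586558 / 3215625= -3.29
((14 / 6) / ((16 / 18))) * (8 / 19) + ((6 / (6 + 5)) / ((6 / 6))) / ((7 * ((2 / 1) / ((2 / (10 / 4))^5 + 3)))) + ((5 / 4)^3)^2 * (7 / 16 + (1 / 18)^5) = 102751996104031429 / 35384806195200000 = 2.90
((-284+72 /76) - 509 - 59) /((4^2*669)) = -0.08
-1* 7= -7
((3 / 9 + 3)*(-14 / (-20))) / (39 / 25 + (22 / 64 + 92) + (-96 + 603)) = 5600 / 1442169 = 0.00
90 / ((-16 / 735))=-33075 / 8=-4134.38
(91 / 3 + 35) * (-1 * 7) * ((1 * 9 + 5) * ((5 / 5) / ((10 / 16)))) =-153664 / 15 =-10244.27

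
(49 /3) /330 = 49 /990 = 0.05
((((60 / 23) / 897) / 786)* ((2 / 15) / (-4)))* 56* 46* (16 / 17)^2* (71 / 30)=-1017856 / 1528178535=-0.00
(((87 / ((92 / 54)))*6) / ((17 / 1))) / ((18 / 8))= 3132 / 391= 8.01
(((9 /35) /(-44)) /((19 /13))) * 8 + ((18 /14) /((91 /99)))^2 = 816041367 /424028605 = 1.92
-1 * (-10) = 10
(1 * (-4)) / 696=-1 / 174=-0.01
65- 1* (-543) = 608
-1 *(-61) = 61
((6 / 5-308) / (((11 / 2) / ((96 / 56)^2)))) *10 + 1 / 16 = -14136805 / 8624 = -1639.24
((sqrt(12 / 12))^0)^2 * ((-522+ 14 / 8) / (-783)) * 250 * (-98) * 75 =-318653125 / 261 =-1220893.20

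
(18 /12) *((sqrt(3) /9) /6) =0.05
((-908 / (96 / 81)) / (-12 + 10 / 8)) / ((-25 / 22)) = -67419 / 1075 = -62.72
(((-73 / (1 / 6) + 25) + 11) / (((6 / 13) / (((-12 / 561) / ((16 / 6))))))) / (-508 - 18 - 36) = -2613 / 210188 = -0.01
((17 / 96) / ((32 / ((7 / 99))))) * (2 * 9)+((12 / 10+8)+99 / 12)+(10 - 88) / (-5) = 33.06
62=62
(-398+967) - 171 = 398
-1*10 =-10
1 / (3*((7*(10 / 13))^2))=169 / 14700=0.01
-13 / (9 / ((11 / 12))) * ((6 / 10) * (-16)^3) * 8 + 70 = 1174606 / 45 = 26102.36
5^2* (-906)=-22650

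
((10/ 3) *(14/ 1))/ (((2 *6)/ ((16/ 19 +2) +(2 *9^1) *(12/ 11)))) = 18270/ 209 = 87.42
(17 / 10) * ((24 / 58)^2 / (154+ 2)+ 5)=929509 / 109330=8.50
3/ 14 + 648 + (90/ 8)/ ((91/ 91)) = 18465/ 28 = 659.46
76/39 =1.95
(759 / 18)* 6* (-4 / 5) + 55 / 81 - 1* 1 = -82102 / 405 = -202.72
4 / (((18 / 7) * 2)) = 7 / 9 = 0.78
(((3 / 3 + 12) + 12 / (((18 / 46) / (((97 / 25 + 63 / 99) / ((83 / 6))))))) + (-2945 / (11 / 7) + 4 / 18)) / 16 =-190106099 / 1643400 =-115.68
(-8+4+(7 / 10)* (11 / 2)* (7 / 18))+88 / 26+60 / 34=210559 / 79560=2.65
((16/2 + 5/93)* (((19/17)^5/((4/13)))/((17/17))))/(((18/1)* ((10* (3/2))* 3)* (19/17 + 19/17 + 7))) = 0.01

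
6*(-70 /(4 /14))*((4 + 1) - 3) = -2940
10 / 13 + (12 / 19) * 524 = 81934 / 247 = 331.72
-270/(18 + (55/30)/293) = -94932/6331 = -14.99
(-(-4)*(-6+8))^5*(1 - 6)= -163840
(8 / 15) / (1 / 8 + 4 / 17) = 1088 / 735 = 1.48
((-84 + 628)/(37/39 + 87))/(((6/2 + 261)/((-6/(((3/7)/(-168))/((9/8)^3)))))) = 483327/6160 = 78.46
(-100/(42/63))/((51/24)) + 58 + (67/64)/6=-81037/6528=-12.41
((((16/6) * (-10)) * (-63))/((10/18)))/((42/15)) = 1080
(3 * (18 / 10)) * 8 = 216 / 5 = 43.20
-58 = -58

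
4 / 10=2 / 5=0.40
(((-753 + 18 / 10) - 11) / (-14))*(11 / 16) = 41921 / 1120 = 37.43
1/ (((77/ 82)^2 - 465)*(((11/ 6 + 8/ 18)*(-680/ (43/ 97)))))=15867/ 25730427095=0.00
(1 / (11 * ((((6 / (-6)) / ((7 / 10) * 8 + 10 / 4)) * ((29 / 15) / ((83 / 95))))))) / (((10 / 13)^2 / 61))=-207922221 / 6061000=-34.30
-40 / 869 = -0.05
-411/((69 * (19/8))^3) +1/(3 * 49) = 246923303/36802972773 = 0.01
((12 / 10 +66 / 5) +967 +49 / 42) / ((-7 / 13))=-54743 / 30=-1824.77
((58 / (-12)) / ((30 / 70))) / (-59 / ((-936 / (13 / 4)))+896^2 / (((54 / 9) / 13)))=-3248 / 500957243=-0.00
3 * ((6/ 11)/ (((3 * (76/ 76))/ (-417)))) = -2502/ 11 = -227.45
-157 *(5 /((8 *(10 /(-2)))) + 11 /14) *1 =-103.73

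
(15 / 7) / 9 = 5 / 21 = 0.24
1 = 1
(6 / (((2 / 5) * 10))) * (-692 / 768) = -1.35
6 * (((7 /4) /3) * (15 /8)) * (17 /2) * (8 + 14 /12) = 32725 /64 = 511.33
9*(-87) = -783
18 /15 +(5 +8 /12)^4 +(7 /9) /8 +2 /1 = 3351523 /3240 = 1034.42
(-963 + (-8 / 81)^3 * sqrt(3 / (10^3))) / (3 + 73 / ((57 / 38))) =-2889 / 155 - 128 * sqrt(30) / 686444625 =-18.64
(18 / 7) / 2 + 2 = 23 / 7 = 3.29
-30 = -30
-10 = -10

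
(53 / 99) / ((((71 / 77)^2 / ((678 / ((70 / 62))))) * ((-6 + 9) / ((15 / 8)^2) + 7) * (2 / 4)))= 9223060 / 95779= 96.30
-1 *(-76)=76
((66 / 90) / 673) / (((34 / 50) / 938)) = 51590 / 34323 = 1.50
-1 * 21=-21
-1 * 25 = -25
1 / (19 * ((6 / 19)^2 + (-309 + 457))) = 19 / 53464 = 0.00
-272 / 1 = -272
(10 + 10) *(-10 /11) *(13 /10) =-260 /11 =-23.64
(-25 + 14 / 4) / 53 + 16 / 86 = -0.22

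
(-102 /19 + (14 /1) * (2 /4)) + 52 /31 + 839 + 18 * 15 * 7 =1609330 /589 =2732.31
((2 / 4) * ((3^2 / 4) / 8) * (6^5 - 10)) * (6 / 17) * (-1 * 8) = -3083.56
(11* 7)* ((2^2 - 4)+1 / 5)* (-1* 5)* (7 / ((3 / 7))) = -3773 / 3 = -1257.67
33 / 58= 0.57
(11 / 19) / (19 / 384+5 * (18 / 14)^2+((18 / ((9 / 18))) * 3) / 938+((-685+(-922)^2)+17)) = 13867392 / 20346066303499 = 0.00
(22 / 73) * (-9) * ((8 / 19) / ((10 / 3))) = -2376 / 6935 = -0.34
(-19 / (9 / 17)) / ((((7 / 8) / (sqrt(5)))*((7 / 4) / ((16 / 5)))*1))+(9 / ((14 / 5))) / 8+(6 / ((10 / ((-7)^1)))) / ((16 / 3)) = -165376*sqrt(5) / 2205-27 / 70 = -168.09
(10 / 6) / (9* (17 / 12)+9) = 20 / 261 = 0.08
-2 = -2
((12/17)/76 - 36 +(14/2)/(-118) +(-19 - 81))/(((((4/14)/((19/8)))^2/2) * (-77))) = 244.18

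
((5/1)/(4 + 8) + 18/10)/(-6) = -133/360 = -0.37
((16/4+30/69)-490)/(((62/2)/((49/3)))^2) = -26814368/198927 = -134.80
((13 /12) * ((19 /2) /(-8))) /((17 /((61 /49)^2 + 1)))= -756067 /3918432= -0.19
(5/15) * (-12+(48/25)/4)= -96/25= -3.84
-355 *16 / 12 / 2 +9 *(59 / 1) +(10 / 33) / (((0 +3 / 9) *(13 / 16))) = 126749 / 429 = 295.45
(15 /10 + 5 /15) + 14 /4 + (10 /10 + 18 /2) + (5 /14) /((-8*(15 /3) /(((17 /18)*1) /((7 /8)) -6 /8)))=432685 /28224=15.33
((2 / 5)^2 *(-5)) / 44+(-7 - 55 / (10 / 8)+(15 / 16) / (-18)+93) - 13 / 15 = 72271 / 1760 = 41.06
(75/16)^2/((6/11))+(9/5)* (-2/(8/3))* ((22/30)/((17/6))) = 8689593/217600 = 39.93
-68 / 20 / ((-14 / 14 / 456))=7752 / 5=1550.40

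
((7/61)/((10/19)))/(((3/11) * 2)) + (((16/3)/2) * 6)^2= 938423/3660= 256.40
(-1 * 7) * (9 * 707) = -44541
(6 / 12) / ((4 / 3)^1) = 0.38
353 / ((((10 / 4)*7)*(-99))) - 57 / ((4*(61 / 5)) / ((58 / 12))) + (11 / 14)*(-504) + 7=-667658483 / 1690920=-394.85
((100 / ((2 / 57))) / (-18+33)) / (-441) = -190 / 441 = -0.43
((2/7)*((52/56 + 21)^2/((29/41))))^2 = 14932111195681/395771236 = 37729.15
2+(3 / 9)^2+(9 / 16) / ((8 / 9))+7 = 11225 / 1152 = 9.74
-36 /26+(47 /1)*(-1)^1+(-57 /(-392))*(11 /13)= -245941 /5096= -48.26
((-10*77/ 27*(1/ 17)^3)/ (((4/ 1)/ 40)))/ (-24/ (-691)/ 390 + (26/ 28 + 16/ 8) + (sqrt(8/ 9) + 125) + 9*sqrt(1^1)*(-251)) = 6089191047940000*sqrt(2)/ 714605828522021837929233 + 6488250261546053000/ 238201942840673945976411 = 0.00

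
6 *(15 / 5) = 18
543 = 543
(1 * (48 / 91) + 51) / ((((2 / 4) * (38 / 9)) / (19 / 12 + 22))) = 3980961 / 6916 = 575.62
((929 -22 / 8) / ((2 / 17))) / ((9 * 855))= 221 / 216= 1.02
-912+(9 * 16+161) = -607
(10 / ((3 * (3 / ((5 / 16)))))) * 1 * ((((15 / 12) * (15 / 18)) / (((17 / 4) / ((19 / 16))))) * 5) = 59375 / 117504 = 0.51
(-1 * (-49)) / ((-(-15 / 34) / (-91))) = -151606 / 15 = -10107.07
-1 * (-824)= 824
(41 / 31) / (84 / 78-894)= -533 / 359848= -0.00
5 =5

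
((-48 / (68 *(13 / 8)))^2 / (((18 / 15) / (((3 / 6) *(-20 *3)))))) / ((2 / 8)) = -921600 / 48841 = -18.87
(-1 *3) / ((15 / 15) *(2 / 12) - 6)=18 / 35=0.51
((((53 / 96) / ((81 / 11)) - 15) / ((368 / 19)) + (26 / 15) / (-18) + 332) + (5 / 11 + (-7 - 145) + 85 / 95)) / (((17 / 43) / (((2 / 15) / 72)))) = 23207249700931 / 27451307980800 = 0.85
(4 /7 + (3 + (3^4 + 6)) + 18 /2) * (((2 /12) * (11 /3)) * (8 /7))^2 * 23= 31036016 /27783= 1117.09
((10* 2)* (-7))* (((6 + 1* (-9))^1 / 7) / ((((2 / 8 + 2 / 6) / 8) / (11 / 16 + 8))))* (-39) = -278794.29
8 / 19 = 0.42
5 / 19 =0.26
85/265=17/53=0.32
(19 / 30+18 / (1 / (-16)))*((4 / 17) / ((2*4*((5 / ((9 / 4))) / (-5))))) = 25863 / 1360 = 19.02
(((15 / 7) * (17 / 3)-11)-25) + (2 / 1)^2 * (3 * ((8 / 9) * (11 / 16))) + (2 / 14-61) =-1625 / 21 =-77.38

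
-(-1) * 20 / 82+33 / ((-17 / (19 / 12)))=-7889 / 2788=-2.83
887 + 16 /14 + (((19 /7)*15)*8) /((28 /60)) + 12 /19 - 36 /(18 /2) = 1473525 /931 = 1582.73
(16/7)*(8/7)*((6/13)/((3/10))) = 2560/637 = 4.02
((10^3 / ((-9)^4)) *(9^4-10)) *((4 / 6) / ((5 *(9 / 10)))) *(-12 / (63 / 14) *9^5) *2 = -419264000 / 9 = -46584888.89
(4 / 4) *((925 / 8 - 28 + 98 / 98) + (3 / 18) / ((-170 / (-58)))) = 180911 / 2040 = 88.68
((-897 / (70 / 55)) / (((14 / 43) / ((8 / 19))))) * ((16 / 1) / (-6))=2430.54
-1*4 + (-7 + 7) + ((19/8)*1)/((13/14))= -75/52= -1.44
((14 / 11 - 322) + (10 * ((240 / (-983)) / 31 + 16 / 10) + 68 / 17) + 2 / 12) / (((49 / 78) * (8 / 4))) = -239.28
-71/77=-0.92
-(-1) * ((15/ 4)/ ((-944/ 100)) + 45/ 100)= 249/ 4720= 0.05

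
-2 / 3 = -0.67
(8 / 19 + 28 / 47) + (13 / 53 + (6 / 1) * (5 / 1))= 1479603 / 47329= 31.26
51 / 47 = 1.09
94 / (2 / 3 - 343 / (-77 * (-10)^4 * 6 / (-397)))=62040000 / 420547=147.52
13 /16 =0.81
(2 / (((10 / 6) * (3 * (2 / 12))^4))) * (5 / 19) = 96 / 19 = 5.05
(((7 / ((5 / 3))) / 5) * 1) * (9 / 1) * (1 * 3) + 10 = 817 / 25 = 32.68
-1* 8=-8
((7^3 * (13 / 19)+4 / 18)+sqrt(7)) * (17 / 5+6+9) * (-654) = -805629464 / 285- 60168 * sqrt(7) / 5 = -2858607.96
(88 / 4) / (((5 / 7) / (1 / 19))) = 154 / 95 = 1.62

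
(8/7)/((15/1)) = 8/105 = 0.08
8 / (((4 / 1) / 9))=18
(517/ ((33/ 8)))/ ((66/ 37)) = 6956/ 99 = 70.26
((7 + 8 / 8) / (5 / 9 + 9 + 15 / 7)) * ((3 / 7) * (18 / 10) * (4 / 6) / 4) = 324 / 3685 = 0.09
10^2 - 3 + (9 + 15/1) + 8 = 129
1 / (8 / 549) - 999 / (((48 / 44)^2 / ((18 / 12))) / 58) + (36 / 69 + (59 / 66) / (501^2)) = -222399311793649 / 3048156144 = -72961.92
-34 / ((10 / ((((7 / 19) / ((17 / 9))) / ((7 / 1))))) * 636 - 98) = -51 / 342233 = -0.00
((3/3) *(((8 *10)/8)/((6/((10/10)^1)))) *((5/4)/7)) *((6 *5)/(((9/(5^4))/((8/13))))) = 312500/819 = 381.56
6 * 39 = 234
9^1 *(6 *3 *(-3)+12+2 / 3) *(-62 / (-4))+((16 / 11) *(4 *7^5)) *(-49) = -52770178 / 11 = -4797288.91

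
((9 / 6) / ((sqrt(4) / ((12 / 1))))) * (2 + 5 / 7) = 171 / 7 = 24.43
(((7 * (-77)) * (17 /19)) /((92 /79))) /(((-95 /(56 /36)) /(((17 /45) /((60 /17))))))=1464403171 /2017629000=0.73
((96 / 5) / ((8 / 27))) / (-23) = -324 / 115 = -2.82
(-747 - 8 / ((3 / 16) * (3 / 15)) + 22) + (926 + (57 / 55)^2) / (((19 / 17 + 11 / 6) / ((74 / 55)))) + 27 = -488.65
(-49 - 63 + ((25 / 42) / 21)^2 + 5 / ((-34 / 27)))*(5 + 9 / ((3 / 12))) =-62880328181 / 13224708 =-4754.76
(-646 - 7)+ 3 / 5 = -3262 / 5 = -652.40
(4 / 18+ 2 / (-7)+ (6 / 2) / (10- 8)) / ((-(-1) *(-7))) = -181 / 882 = -0.21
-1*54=-54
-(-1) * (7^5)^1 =16807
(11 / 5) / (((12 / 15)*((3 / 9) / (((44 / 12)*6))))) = 181.50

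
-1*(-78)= 78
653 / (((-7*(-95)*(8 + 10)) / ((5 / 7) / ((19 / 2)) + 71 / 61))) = 729401 / 10790290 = 0.07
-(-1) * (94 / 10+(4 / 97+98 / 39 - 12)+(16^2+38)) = 5560141 / 18915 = 293.95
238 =238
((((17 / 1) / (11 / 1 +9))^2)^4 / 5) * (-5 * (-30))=20927272323 / 2560000000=8.17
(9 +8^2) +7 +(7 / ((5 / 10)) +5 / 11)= 1039 / 11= 94.45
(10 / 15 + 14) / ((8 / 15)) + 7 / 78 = 1076 / 39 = 27.59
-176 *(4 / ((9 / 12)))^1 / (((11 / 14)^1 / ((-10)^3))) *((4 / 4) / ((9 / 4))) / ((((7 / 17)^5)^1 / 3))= 2907867136000 / 21609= 134567408.76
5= 5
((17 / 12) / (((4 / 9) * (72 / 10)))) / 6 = 0.07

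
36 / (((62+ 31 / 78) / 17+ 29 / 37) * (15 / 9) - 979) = -0.04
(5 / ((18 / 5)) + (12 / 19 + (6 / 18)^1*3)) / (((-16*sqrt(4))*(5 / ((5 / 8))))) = -1033 / 87552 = -0.01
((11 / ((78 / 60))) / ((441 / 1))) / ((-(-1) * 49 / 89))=9790 / 280917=0.03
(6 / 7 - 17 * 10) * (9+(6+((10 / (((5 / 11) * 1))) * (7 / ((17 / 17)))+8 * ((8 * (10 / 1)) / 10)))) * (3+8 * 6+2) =-14621216 / 7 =-2088745.14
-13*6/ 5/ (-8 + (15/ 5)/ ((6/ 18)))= -78/ 5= -15.60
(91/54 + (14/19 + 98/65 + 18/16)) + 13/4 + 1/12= 2237597/266760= 8.39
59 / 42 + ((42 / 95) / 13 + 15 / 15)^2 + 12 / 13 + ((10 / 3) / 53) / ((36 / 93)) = 18127484656 / 5092726275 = 3.56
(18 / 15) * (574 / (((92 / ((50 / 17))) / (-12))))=-103320 / 391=-264.25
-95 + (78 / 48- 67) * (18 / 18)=-160.38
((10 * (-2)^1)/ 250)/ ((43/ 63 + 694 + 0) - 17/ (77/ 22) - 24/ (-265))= -6678/ 57590735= -0.00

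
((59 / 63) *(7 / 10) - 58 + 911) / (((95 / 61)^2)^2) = 1063762118189 / 7330556250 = 145.11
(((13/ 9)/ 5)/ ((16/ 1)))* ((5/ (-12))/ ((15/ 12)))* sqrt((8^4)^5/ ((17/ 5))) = -872415232* sqrt(85)/ 2295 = -3504693.25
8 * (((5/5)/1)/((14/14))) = 8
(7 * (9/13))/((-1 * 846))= -7/1222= -0.01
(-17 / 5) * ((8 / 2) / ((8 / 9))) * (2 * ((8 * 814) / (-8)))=124542 / 5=24908.40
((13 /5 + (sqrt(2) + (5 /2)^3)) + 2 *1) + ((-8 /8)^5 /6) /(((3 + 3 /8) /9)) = 21.19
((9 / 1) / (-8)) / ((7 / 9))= -1.45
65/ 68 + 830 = 56505/ 68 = 830.96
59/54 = 1.09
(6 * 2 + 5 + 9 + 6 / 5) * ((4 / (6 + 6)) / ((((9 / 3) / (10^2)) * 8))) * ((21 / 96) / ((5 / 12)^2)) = 47.60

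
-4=-4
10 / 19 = 0.53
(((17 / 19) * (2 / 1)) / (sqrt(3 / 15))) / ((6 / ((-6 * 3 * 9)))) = -918 * sqrt(5) / 19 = -108.04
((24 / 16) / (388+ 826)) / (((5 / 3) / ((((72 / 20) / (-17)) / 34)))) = -81 / 17542300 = -0.00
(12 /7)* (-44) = -528 /7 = -75.43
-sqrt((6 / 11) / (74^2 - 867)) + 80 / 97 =80 / 97 - sqrt(2514) / 4609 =0.81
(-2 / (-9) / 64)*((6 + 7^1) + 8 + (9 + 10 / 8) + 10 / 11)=1415 / 12672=0.11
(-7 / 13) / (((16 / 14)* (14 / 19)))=-0.64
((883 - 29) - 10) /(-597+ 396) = -844 /201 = -4.20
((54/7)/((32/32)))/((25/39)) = 2106/175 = 12.03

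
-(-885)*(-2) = -1770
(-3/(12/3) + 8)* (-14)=-203/2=-101.50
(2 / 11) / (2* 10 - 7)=2 / 143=0.01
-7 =-7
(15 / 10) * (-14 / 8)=-21 / 8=-2.62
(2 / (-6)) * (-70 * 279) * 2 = 13020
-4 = -4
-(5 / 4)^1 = -5 / 4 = -1.25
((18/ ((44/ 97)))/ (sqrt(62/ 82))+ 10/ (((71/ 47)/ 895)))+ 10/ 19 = 873 * sqrt(1271)/ 682+ 7993060/ 1349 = 5970.81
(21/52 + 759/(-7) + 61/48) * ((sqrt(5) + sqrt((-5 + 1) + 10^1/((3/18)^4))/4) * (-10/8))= 2331505 * sqrt(5)/17472 + 2331505 * sqrt(3239)/34944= 4095.64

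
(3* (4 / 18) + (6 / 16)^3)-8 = -11183 / 1536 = -7.28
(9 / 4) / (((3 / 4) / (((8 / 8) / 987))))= 1 / 329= 0.00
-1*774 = -774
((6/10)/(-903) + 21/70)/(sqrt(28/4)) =901 * sqrt(7)/21070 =0.11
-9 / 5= -1.80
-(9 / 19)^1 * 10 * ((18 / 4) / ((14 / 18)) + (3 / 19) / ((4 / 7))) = -28.71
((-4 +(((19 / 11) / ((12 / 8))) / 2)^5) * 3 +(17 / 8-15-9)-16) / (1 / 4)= -5185198477 / 26090262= -198.74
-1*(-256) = 256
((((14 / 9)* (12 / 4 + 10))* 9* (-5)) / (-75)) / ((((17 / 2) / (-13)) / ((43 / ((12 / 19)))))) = -966511 / 765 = -1263.41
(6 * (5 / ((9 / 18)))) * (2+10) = 720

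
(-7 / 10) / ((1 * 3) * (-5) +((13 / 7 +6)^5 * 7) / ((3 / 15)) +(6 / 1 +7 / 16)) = -134456 / 201312105315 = -0.00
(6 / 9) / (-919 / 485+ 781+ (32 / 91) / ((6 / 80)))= 44135 / 51889109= 0.00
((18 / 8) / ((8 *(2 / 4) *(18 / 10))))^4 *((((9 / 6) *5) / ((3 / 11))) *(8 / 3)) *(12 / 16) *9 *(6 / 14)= 928125 / 458752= 2.02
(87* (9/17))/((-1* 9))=-87/17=-5.12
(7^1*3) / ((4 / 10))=105 / 2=52.50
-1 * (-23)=23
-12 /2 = -6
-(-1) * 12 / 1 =12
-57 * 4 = -228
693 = 693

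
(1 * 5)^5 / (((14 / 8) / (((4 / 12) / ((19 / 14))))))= 25000 / 57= 438.60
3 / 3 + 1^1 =2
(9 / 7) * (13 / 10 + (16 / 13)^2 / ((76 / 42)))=617607 / 224770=2.75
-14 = -14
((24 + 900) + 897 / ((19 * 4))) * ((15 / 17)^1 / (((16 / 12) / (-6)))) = -3715.69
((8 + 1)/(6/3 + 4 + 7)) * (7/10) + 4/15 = 293/390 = 0.75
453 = 453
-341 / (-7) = 341 / 7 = 48.71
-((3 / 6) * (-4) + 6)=-4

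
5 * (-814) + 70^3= 338930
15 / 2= 7.50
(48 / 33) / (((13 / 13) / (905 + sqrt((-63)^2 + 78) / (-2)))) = 14480 / 11 - 8 * sqrt(4047) / 11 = 1270.10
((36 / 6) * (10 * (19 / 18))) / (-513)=-10 / 81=-0.12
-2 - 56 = -58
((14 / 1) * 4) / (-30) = -28 / 15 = -1.87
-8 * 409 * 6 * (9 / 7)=-25241.14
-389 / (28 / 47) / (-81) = 18283 / 2268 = 8.06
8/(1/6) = 48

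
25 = 25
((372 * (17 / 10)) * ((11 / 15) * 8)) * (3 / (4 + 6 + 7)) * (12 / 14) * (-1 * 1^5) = -98208 / 175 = -561.19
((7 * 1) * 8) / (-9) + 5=-11 / 9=-1.22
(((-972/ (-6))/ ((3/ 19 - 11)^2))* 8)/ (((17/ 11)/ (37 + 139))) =226442304/ 180353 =1255.55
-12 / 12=-1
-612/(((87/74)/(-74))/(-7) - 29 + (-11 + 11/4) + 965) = -0.66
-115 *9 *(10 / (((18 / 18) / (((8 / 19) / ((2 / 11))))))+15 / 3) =-553725 / 19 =-29143.42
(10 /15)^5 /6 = 0.02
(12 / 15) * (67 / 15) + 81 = 6343 / 75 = 84.57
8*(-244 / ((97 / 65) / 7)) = -888160 / 97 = -9156.29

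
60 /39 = 20 /13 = 1.54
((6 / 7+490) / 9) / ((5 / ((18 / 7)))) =6872 / 245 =28.05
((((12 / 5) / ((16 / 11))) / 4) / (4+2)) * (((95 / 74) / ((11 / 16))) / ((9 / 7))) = 133 / 1332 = 0.10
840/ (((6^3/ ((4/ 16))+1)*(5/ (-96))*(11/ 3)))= -48384/ 9515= -5.09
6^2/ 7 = 36/ 7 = 5.14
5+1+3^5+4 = 253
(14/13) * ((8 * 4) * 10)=4480/13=344.62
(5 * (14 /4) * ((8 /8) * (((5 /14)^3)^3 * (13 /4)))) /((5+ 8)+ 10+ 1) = 126953125 /566702997504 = 0.00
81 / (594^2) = 1 / 4356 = 0.00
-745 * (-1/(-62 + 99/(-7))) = -5215/533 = -9.78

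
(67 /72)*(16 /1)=134 /9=14.89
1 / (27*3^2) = 0.00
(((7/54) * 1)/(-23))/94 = -7/116748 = -0.00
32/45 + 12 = 572/45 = 12.71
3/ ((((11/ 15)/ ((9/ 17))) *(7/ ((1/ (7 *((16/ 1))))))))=405/ 146608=0.00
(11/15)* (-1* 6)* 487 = -10714/5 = -2142.80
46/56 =23/28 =0.82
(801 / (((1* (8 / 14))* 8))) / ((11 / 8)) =5607 / 44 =127.43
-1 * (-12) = 12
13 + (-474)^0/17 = 13.06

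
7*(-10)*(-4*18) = 5040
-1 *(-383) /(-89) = -383 /89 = -4.30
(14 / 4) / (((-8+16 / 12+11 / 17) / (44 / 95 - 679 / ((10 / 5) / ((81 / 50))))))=372744057 / 1166600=319.51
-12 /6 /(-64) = 0.03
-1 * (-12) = 12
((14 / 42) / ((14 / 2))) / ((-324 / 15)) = -5 / 2268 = -0.00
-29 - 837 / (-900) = -2807 / 100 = -28.07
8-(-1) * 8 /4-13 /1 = -3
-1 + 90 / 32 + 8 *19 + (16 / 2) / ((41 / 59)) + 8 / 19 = 2065855 / 12464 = 165.75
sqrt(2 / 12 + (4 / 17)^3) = sqrt(540294) / 1734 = 0.42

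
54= 54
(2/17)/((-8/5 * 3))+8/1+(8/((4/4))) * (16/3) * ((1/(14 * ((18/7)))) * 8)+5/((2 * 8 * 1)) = 130499/7344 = 17.77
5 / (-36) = -5 / 36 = -0.14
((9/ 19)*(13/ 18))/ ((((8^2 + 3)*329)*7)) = 13/ 5863438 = 0.00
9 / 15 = 3 / 5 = 0.60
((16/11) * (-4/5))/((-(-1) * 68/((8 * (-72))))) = 9216/935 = 9.86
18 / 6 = 3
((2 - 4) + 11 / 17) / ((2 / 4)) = -2.71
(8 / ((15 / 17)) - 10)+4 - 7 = -59 / 15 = -3.93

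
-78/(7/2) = -156/7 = -22.29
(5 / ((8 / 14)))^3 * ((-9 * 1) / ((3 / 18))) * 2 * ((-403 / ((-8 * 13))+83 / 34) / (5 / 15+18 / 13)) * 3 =-116344785375 / 145792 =-798019.00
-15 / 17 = -0.88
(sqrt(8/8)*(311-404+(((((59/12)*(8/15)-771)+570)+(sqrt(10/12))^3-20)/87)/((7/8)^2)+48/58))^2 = 335286243737329/36800667225-585946336*sqrt(30)/1472026689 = 9108.69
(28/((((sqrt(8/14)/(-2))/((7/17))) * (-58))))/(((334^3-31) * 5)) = 98 * sqrt(7)/91845093945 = 0.00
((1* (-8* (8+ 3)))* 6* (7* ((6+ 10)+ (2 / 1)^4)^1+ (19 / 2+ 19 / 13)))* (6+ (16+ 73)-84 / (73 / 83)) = 59672712 / 949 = 62879.57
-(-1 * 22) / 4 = 11 / 2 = 5.50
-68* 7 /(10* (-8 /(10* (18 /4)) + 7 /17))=-203.43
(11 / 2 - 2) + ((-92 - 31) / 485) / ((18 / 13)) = 4826 / 1455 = 3.32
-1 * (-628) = 628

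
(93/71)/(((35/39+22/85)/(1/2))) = 308295/544286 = 0.57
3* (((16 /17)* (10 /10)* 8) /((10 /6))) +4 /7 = 8404 /595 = 14.12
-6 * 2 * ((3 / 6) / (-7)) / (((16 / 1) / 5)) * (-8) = -2.14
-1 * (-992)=992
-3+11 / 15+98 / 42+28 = 28.07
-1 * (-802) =802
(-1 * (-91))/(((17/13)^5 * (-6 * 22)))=-33787663/187421124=-0.18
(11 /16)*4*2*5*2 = 55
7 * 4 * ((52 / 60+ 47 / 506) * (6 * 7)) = 1427468 / 1265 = 1128.43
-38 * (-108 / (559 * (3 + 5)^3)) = 513 / 35776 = 0.01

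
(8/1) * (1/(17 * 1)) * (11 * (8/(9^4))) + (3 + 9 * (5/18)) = 1228315/223074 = 5.51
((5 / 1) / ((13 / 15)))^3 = 421875 / 2197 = 192.02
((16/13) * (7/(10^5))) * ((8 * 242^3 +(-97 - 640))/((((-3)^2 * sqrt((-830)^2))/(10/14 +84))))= 110.78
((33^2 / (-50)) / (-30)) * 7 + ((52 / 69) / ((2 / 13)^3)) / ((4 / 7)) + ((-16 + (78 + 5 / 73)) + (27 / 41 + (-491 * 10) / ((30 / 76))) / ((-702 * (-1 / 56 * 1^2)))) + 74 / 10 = -555.47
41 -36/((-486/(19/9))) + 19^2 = 97724/243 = 402.16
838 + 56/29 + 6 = 24532/29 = 845.93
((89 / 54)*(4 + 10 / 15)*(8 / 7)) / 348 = 178 / 7047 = 0.03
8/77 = 0.10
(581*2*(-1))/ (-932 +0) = 581/ 466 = 1.25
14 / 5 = 2.80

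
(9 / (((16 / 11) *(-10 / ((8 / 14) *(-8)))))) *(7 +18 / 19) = 14949 / 665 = 22.48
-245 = -245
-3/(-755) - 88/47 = -66299/35485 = -1.87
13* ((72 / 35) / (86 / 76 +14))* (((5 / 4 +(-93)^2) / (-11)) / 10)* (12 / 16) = -104.24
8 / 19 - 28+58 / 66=-16741 / 627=-26.70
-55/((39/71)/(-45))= 4505.77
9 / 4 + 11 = 53 / 4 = 13.25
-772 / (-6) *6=772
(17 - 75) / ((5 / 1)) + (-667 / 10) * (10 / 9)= -3857 / 45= -85.71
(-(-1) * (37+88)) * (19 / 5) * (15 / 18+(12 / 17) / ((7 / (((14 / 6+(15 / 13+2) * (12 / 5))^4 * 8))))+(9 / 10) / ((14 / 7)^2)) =67636621762818919 / 18353298600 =3685256.98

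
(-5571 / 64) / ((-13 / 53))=295263 / 832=354.88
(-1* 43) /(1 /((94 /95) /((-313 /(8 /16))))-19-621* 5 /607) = 1226747 /18737131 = 0.07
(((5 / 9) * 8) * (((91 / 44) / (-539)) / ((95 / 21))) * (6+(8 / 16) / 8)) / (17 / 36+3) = -3783 / 574750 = -0.01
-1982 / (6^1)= -991 / 3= -330.33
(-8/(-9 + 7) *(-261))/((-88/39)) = 10179/22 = 462.68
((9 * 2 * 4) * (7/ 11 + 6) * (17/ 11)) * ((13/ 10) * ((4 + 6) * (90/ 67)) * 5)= 64476.28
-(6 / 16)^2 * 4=-9 / 16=-0.56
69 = 69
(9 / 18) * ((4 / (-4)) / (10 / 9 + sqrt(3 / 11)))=-495 / 857 + 81 * sqrt(33) / 1714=-0.31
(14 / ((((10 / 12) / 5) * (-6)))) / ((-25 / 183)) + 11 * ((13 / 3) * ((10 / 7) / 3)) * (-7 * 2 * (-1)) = 94558 / 225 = 420.26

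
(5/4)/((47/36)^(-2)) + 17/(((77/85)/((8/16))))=11.51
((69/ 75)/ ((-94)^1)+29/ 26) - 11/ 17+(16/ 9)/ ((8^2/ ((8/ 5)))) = 1175509/ 2337075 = 0.50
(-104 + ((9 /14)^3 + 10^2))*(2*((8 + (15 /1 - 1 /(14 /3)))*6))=-9806379 /9604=-1021.07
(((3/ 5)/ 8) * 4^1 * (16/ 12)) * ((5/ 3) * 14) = 28/ 3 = 9.33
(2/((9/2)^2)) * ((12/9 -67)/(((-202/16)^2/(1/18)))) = -0.00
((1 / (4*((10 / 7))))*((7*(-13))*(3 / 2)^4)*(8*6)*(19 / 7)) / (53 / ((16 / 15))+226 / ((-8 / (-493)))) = -0.75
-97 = -97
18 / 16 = 9 / 8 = 1.12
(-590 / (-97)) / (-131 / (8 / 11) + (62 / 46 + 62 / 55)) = -5970800 / 174388249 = -0.03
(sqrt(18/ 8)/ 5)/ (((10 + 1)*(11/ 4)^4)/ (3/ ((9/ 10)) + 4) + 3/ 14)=1792/ 513715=0.00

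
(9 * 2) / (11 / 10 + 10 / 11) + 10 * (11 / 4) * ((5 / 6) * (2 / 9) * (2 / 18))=1023055 / 107406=9.53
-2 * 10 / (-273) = 20 / 273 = 0.07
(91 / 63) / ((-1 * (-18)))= 13 / 162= 0.08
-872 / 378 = -436 / 189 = -2.31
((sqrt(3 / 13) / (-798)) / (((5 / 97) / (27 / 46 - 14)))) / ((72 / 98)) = 418943 * sqrt(39) / 12270960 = 0.21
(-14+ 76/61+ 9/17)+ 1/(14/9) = -168145/14518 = -11.58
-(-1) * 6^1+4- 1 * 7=3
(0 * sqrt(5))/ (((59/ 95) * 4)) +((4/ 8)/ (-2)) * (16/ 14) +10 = 9.71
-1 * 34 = -34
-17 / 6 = -2.83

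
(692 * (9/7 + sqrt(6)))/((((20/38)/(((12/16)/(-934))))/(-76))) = 1686231/16345 + 187359 * sqrt(6)/2335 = 299.71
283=283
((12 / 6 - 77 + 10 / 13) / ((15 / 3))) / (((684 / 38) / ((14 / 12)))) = -1351 / 1404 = -0.96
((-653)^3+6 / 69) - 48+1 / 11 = -70446616580 / 253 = -278445124.82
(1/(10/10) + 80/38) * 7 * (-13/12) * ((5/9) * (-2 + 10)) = -53690/513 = -104.66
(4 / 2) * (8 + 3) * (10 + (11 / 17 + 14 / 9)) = 41074 / 153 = 268.46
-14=-14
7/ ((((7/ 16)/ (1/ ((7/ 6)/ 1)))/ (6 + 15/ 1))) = 288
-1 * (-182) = 182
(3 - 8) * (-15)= 75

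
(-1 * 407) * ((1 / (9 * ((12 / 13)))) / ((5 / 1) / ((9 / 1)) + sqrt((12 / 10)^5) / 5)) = -2066796875 / 15879228 + 17857125 * sqrt(30) / 1323269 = -56.24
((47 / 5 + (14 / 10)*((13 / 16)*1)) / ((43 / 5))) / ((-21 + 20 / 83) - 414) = -69969 / 24826480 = -0.00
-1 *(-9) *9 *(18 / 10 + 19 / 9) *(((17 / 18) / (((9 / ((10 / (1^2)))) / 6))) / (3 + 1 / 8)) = 47872 / 75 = 638.29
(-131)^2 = 17161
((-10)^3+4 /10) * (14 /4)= -17493 /5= -3498.60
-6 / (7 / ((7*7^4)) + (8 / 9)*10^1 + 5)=-64827 / 150067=-0.43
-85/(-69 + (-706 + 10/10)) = 85/774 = 0.11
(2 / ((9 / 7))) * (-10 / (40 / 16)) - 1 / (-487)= -27263 / 4383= -6.22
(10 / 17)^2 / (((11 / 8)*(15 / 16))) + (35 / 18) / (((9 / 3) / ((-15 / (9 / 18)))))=-19.18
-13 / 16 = -0.81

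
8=8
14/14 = 1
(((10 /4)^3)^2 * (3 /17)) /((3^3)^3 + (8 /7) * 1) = 328125 /149914432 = 0.00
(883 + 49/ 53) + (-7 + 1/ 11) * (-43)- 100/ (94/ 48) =30961804/ 27401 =1129.95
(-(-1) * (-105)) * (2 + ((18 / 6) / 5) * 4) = -462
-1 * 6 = -6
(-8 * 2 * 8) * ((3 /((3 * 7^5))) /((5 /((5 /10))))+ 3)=-32269504 /84035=-384.00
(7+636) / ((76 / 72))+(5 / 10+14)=23699 / 38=623.66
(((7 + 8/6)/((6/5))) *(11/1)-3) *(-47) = -62087/18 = -3449.28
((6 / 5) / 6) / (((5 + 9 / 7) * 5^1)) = 7 / 1100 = 0.01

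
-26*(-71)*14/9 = 25844/9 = 2871.56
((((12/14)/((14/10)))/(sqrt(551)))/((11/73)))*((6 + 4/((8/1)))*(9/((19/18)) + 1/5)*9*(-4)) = -353.45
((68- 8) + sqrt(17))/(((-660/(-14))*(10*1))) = 7*sqrt(17)/3300 + 7/55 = 0.14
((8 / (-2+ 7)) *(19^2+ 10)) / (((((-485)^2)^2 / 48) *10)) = 71232 / 1383270015625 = 0.00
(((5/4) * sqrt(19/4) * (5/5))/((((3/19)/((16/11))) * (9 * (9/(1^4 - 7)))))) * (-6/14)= 380 * sqrt(19)/2079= 0.80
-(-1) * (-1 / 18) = -1 / 18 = -0.06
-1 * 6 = -6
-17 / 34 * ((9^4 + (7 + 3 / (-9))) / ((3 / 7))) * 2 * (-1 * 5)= 689605 / 9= 76622.78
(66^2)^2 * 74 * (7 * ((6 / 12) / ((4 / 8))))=9828913248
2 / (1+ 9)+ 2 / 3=13 / 15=0.87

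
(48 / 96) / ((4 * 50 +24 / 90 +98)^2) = 225 / 40033352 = 0.00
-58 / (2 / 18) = -522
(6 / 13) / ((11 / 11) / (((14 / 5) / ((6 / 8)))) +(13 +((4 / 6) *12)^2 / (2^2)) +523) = 112 / 134017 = 0.00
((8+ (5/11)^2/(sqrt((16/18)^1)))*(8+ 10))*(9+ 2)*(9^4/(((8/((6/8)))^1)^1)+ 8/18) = 13295625*sqrt(2)/704+ 1950025/2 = 1001721.10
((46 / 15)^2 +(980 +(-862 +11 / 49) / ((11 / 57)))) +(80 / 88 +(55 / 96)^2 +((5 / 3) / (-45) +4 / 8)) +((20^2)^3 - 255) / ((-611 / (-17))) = 1777205.84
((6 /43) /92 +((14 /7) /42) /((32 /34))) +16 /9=1824239 /996912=1.83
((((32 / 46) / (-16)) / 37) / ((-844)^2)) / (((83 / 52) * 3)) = -13 / 37735821516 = -0.00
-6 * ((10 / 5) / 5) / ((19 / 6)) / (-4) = 18 / 95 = 0.19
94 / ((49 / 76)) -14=6458 / 49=131.80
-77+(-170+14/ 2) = -240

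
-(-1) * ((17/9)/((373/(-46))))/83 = -782/278631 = -0.00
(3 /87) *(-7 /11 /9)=-7 /2871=-0.00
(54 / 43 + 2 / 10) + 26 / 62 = 12498 / 6665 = 1.88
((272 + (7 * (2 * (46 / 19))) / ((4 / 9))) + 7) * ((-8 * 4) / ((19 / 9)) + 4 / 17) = -32535000 / 6137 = -5301.45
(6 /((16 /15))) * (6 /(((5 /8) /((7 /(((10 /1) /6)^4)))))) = 30618 /625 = 48.99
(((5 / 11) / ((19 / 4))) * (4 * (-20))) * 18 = -28800 / 209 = -137.80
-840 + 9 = -831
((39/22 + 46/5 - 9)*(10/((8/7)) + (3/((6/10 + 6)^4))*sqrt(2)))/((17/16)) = 217000*sqrt(2)/73922409 + 3038/187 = 16.25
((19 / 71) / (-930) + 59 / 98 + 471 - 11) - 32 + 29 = 740278372 / 1617735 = 457.60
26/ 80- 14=-547/ 40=-13.68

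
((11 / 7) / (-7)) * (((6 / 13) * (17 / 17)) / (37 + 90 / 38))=-57 / 21658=-0.00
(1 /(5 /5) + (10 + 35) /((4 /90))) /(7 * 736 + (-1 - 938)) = 2027 /8426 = 0.24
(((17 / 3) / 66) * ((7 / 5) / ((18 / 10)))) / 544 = 7 / 57024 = 0.00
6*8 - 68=-20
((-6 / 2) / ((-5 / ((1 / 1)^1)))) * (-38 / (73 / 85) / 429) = -0.06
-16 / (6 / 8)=-64 / 3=-21.33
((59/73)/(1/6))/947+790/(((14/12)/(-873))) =-286065458142/483917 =-591145.71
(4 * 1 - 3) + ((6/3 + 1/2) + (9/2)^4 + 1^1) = 6633/16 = 414.56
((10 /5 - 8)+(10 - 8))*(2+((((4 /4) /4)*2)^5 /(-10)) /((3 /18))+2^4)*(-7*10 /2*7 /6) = 46991 /16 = 2936.94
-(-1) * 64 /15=64 /15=4.27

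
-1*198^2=-39204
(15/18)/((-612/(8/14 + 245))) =-955/2856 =-0.33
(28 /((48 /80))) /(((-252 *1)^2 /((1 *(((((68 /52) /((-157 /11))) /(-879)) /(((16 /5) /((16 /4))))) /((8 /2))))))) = 4675 /195306261696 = 0.00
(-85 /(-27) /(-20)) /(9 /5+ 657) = -85 /355752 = -0.00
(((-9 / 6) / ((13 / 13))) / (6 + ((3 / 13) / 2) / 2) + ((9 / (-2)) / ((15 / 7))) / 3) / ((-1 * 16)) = 199 / 3360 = 0.06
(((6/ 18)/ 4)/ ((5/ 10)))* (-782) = -391/ 3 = -130.33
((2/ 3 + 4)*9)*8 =336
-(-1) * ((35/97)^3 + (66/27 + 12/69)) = 503543891/188923311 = 2.67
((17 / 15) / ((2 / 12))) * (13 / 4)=221 / 10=22.10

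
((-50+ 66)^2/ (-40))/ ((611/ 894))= -9.36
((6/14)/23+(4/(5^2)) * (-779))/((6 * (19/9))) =-1504803/152950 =-9.84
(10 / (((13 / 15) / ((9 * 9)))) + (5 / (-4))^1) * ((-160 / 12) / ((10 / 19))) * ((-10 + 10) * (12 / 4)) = 0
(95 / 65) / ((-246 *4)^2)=19 / 12587328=0.00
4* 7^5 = 67228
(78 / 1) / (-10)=-39 / 5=-7.80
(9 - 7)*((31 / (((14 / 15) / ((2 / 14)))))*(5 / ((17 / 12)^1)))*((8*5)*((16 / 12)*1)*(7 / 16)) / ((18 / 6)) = 31000 / 119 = 260.50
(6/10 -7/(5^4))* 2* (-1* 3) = -2208/625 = -3.53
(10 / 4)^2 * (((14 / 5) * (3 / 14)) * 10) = 75 / 2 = 37.50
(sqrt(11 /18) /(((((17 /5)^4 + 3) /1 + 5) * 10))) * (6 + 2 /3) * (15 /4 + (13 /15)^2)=101275 * sqrt(22) /28680804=0.02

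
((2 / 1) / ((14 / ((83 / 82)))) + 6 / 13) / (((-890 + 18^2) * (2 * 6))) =-4523 / 50681904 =-0.00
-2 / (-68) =1 / 34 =0.03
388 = 388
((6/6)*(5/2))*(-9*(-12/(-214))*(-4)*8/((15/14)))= 4032/107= 37.68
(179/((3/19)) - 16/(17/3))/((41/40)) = 2306920/2091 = 1103.26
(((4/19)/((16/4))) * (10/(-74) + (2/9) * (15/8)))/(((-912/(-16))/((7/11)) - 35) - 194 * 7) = -875/76970064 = -0.00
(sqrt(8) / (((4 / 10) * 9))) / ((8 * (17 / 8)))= 5 * sqrt(2) / 153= 0.05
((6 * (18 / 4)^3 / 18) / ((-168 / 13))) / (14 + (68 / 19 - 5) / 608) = -380133 / 2263814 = -0.17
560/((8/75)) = 5250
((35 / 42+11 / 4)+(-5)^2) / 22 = 343 / 264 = 1.30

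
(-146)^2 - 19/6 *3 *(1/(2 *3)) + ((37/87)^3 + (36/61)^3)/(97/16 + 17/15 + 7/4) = 21314.45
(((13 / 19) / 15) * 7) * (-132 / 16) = -1001 / 380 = -2.63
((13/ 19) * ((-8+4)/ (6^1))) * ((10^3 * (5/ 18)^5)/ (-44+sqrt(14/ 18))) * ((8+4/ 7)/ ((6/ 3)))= 25390625 * sqrt(7)/ 45594901863+1117187500/ 15198300621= 0.07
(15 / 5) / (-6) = -1 / 2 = -0.50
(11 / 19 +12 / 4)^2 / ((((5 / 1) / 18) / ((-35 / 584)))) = -72828 / 26353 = -2.76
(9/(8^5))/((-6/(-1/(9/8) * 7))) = 7/24576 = 0.00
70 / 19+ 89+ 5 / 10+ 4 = 3693 / 38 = 97.18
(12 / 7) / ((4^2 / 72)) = 7.71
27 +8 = 35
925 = 925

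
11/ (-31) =-11/ 31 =-0.35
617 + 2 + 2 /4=1239 /2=619.50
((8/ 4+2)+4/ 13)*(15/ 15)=56/ 13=4.31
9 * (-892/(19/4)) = -32112/19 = -1690.11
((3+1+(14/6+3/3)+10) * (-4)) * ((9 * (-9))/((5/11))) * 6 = 370656/5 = 74131.20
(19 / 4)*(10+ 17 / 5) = 1273 / 20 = 63.65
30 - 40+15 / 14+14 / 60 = -913 / 105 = -8.70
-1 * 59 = -59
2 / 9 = 0.22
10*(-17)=-170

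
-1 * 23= -23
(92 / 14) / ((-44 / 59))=-8.81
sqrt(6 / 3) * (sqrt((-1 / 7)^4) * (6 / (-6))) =-sqrt(2) / 49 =-0.03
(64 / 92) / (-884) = -4 / 5083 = -0.00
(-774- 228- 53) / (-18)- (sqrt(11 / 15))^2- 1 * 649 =-53201 / 90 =-591.12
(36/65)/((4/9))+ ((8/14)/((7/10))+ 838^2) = 2236653709/3185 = 702246.06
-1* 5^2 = -25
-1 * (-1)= 1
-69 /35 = -1.97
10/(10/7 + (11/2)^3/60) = 33600/14117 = 2.38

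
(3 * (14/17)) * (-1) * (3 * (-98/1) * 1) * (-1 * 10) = -123480/17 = -7263.53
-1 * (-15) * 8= 120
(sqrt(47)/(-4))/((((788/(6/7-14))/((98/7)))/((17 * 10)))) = 1955 * sqrt(47)/197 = 68.03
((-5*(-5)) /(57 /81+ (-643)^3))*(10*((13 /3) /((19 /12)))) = -35100 /13637987333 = -0.00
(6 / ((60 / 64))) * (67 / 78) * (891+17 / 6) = 2874568 / 585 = 4913.79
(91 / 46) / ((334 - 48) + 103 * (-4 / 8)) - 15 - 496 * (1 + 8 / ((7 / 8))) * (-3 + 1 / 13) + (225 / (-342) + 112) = 78876214709 / 5328778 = 14801.93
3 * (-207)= -621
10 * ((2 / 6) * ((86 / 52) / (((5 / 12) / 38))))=6536 / 13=502.77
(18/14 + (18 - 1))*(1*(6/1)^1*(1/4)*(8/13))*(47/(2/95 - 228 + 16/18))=-30862080/8834371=-3.49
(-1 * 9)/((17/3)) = -27/17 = -1.59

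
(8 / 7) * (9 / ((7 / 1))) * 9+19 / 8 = 6115 / 392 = 15.60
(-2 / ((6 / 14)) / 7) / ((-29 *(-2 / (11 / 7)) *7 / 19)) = -209 / 4263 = -0.05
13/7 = 1.86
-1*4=-4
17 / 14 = 1.21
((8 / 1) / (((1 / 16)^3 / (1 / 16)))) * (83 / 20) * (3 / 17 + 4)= 3017216 / 85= 35496.66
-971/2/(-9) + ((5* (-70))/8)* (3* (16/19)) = -19351/342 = -56.58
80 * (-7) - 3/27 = -5041/9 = -560.11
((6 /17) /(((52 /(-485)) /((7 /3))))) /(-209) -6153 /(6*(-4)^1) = 94747219 /369512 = 256.41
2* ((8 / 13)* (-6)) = -96 / 13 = -7.38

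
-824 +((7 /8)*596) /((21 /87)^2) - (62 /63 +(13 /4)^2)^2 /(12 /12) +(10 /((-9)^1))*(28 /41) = 332959029127 /41658624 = 7992.56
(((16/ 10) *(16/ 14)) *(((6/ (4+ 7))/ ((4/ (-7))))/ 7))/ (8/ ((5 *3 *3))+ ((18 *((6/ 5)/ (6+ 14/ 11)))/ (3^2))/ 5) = -86400/ 84469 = -1.02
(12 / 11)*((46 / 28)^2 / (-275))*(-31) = 49197 / 148225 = 0.33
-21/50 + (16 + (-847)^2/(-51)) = -14051.26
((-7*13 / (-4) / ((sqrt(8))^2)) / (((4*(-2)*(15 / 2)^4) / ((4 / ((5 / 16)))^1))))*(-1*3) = 364 / 84375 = 0.00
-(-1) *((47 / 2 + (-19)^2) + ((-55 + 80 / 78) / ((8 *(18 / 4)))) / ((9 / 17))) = 4822757 / 12636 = 381.67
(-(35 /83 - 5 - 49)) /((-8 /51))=-226797 /664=-341.56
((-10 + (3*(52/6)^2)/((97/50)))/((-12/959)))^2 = 219388086180025/3048516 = 71965535.42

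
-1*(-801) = 801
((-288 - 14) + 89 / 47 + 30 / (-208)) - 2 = -1477401 / 4888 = -302.25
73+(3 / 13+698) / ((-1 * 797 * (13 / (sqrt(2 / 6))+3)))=125563675 / 1719926 - 9077 * sqrt(3) / 396906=72.97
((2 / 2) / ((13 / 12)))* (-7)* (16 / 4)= -336 / 13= -25.85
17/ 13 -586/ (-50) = 4234/ 325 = 13.03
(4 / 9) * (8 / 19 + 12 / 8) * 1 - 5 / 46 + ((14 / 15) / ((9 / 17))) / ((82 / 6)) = 156613 / 179170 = 0.87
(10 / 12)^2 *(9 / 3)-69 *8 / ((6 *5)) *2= -2083 / 60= -34.72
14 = 14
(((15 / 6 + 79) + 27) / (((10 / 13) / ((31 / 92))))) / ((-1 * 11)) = -87451 / 20240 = -4.32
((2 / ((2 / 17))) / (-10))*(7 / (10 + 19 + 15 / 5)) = -119 / 320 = -0.37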